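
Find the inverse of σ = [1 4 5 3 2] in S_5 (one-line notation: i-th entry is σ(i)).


To find σ⁻¹, swap domain and range:
σ(1) = 1 → σ⁻¹(1) = 1
σ(2) = 4 → σ⁻¹(4) = 2
σ(3) = 5 → σ⁻¹(5) = 3
σ(4) = 3 → σ⁻¹(3) = 4
σ(5) = 2 → σ⁻¹(2) = 5

σ⁻¹ = [1 5 4 2 3]


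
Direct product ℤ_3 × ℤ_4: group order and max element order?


|ℤ_3 × ℤ_4| = 3 × 4 = 12
Max element order = lcm(3,4) = 12
Cyclic? Yes (gcd=1)

|ℤ_3×ℤ_4| = 12, max element order = 12


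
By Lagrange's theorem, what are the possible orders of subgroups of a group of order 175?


Lagrange's theorem: |H| divides |G|
|G| = 175
Divisors of 175: 1, 5, 7, 25, 35, 175

Possible subgroup orders: {1, 5, 7, 25, 35, 175}


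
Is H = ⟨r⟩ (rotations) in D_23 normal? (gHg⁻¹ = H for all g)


H = ⟨r⟩ (rotations) in D_23
The rotation subgroup ⟨r⟩ has index 2 in D_23, so it is normal

Yes, normal subgroup


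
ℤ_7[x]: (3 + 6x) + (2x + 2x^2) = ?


Add coefficients mod 7:
x^0: 3 + 0 = 3 (mod 7)
x^1: 6 + 2 = 1 (mod 7)
x^2: 0 + 2 = 2 (mod 7)
Result: 3 + x + 2x^2

f + g = 3 + x + 2x^2


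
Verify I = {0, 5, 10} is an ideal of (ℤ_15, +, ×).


Check ideal conditions for I = {0, 5, 10} in ℤ_15:
(1) I is an additive subgroup? Yes
(2) For r ∈ ℤ_15 and a ∈ I: r·a ∈ I? Yes

Yes, I is an ideal of ℤ_15


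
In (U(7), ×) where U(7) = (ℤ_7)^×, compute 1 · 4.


Operation: multiplication mod 7
1 · 4 = (a × b) mod 7 with a = 1, b = 4

1 · 4 = 4


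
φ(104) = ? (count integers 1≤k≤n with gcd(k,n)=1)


Factor n: 104 = 2^3 × 13
φ(n) = n · ∏(1 - 1/p) over distinct primes p | n
φ(104) = 104 · (1 - 1/2) · (1 - 1/13) = 48

φ(104) = 48


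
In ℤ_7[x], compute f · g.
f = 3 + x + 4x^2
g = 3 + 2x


Expand and collect like terms; reduce coefficients mod 7:
x^0: 3·3 = 9 ≡ 2 (mod 7)
x^1: 3·2 + 1·3 = 9 ≡ 2 (mod 7)
x^2: 1·2 + 4·3 = 14 ≡ 0 (mod 7)
x^3: 4·2 = 8 ≡ 1 (mod 7)
Result: 2 + 2x + x^3

f · g = 2 + 2x + x^3


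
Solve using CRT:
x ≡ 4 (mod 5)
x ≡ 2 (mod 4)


m₁ = 5, m₂ = 4, gcd = 1, so CRT applies. M = m₁·m₂ = 20
Let M₁ = M/m₁ = 4, M₂ = M/m₂ = 5
Find y₁ ≡ M₁⁻¹ (mod m₁): 4⁻¹ ≡ 4 (mod 5)
Find y₂ ≡ M₂⁻¹ (mod m₂): 5⁻¹ ≡ 1 (mod 4)
x = a₁·M₁·y₁ + a₂·M₂·y₂ = 4·4·4 + 2·5·1 = 74
Reduce mod 20: x ≡ 14
Check: 14 mod 5 = 4 ✓, 14 mod 4 = 2 ✓

x ≡ 14 (mod 20)


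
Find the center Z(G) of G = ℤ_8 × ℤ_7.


Z(G) = {g ∈ G | gx = xg for all x ∈ G}
Direct product of abelian groups is abelian, so Z(G) = G

Z(ℤ_8 × ℤ_7) = ℤ_8 × ℤ_7


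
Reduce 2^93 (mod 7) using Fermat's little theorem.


Fermat's little theorem: if p is prime and gcd(a,p)=1, then a^(p-1) ≡ 1 (mod p)
p = 7 is prime, gcd(2,7) = 1
Reduce exponent: 93 mod 6 = 3
So 2^93 ≡ 2^3 (mod 7)
2^3 mod 7 = 1

2^93 ≡ 1 (mod 7)


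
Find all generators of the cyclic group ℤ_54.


g generates ℤ_n iff gcd(g,n) = 1
Prime factors of 54: 2, 3
Generators are g ∈ {1,...,53} not divisible by any of these primes.
Generators: {1, 5, 7, 11, 13, 17, 19, 23, 25, 29, 31, 35, 37, 41, 43, 47, 49, 53}
Number of generators = φ(54) = 18

Generators of ℤ_54 = {1, 5, 7, 11, 13, 17, 19, 23, 25, 29, 31, 35, 37, 41, 43, 47, 49, 53}


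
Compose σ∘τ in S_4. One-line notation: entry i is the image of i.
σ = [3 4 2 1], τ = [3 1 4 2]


σ∘τ: apply τ first, then σ
1 →τ 3 →σ 2
2 →τ 1 →σ 3
3 →τ 4 →σ 1
4 →τ 2 →σ 4

σ∘τ = [2 3 1 4]


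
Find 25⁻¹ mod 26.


Use the extended Euclidean algorithm to write 1 = 25·s + 26·t; then s mod 26 is the inverse.
Euclidean algorithm:
  25 = 0·26 + 25
  26 = 1·25 + 1
  25 = 25·1 + 0
gcd(25,26) = 1
Back-substitution gives: 25·(-1) + 26·(1) = 1
So 25⁻¹ ≡ -1 ≡ 25 (mod 26)
Check: 25 × 25 = 625 ≡ 1 (mod 26) ✓

25⁻¹ ≡ 25 (mod 26)


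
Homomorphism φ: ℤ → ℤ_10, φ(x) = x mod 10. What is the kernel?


Kernel = preimage of identity
ker(φ) = {x ∈ ℤ : x ≡ 0 (mod 10)} = 10ℤ = {0, ±10, ±20, ...}

ker(φ) = 10ℤ


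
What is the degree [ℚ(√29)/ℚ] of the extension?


√29 has minimal polynomial x² - 29 (irreducible over ℚ since 29 is squarefree)

[ℚ(√29)/ℚ] = 2


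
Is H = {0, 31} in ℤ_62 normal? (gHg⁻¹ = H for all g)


H = {0, 31} in ℤ_62
ℤ_62 is abelian; every subgroup of an abelian group is normal

Yes, normal subgroup


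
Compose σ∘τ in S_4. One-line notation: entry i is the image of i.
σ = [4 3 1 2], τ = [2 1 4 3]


σ∘τ: apply τ first, then σ
1 →τ 2 →σ 3
2 →τ 1 →σ 4
3 →τ 4 →σ 2
4 →τ 3 →σ 1

σ∘τ = [3 4 2 1]


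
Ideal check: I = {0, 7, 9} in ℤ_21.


Check ideal conditions for I = {0, 7, 9} in ℤ_21:
(1) I is an additive subgroup? No
(2) For r ∈ ℤ_21 and a ∈ I: r·a ∈ I? No  [counterexample: r=2, a=7, r·a mod 21 = 14 ∉ I]

No, I is not an ideal of ℤ_21


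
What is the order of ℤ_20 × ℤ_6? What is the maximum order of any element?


|ℤ_20 × ℤ_6| = 20 × 6 = 120
Max element order = lcm(20,6) = 60
Cyclic? No (gcd=2)

|ℤ_20×ℤ_6| = 120, max element order = 60


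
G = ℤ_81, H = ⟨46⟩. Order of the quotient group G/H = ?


|⟨46⟩| = n / gcd(46, 81) = 81 / 1 = 81
H is normal (ℤ_81 is abelian).
|G/H| = |G| / |H| = 81 / 81 = 1

|G/H| = 1


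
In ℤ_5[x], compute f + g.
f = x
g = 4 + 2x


Add coefficients mod 5:
x^0: 0 + 4 = 4 (mod 5)
x^1: 1 + 2 = 3 (mod 5)
Result: 4 + 3x

f + g = 4 + 3x


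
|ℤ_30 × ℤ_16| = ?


|A × B| = |A| · |B|
|ℤ_30 × ℤ_16| = 30 × 16 = 480

|ℤ_30 × ℤ_16| = 480


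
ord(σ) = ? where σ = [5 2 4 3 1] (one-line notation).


Cycle decomposition: (1 5) (3 4)
Cycle lengths: 2, 2
Order = lcm(2, 2) = 2

ord(σ) = 2


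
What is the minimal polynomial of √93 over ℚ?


√93 satisfies x² - 93 = 0, irreducible over ℚ since 93 is squarefree

Minimal polynomial: x² - 93


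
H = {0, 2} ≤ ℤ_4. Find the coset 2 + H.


2 + H = {2 + h (mod 4) : h ∈ H}
2+0=2, 2+2=0
2 + H = {0, 2} = 0 + H

2 + H = {0, 2}


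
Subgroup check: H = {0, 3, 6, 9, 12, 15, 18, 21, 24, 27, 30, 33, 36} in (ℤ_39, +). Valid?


Subgroup test for H = {0, 3, 6, 9, 12, 15, 18, 21, 24, 27, 30, 33, 36} in (ℤ_39, +):
(1) 0 ∈ H? Yes
(2) Closure: for all a,b ∈ H, (a+b) mod 39 ∈ H? Yes
(3) Inverses: for all a ∈ H, -a mod 39 ∈ H? Yes

Yes, H is a subgroup of ℤ_39


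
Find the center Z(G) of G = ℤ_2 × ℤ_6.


Z(G) = {g ∈ G | gx = xg for all x ∈ G}
Direct product of abelian groups is abelian, so Z(G) = G

Z(ℤ_2 × ℤ_6) = ℤ_2 × ℤ_6


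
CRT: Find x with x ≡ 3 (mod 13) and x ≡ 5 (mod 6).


m₁ = 13, m₂ = 6, gcd = 1, so CRT applies. M = m₁·m₂ = 78
Let M₁ = M/m₁ = 6, M₂ = M/m₂ = 13
Find y₁ ≡ M₁⁻¹ (mod m₁): 6⁻¹ ≡ 11 (mod 13)
Find y₂ ≡ M₂⁻¹ (mod m₂): 13⁻¹ ≡ 1 (mod 6)
x = a₁·M₁·y₁ + a₂·M₂·y₂ = 3·6·11 + 5·13·1 = 263
Reduce mod 78: x ≡ 29
Check: 29 mod 13 = 3 ✓, 29 mod 6 = 5 ✓

x ≡ 29 (mod 78)


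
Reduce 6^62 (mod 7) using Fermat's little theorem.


Fermat's little theorem: if p is prime and gcd(a,p)=1, then a^(p-1) ≡ 1 (mod p)
p = 7 is prime, gcd(6,7) = 1
Reduce exponent: 62 mod 6 = 2
So 6^62 ≡ 6^2 (mod 7)
6^2 mod 7 = 1

6^62 ≡ 1 (mod 7)


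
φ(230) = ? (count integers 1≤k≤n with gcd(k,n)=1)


Factor n: 230 = 2 × 5 × 23
φ(n) = n · ∏(1 - 1/p) over distinct primes p | n
φ(230) = 230 · (1 - 1/2) · (1 - 1/5) · (1 - 1/23) = 88

φ(230) = 88


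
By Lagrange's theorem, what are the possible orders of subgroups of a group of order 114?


Lagrange's theorem: |H| divides |G|
|G| = 114
Divisors of 114: 1, 2, 3, 6, 19, 38, 57, 114

Possible subgroup orders: {1, 2, 3, 6, 19, 38, 57, 114}


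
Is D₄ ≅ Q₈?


Comparing D₄ and Q₈:
D₄ has 5 elements of order 2; Q₈ has only 1

No, D₄ ≇ Q₈


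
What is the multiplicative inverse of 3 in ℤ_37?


Use the extended Euclidean algorithm to write 1 = 3·s + 37·t; then s mod 37 is the inverse.
Euclidean algorithm:
  3 = 0·37 + 3
  37 = 12·3 + 1
  3 = 3·1 + 0
gcd(3,37) = 1
Back-substitution gives: 3·(-12) + 37·(1) = 1
So 3⁻¹ ≡ -12 ≡ 25 (mod 37)
Check: 3 × 25 = 75 ≡ 1 (mod 37) ✓

3⁻¹ ≡ 25 (mod 37)


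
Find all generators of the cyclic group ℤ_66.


g generates ℤ_n iff gcd(g,n) = 1
Prime factors of 66: 2, 3, 11
Generators are g ∈ {1,...,65} not divisible by any of these primes.
Generators: {1, 5, 7, 13, 17, 19, 23, 25, 29, 31, 35, 37, 41, 43, 47, 49, 53, 59, 61, 65}
Number of generators = φ(66) = 20

Generators of ℤ_66 = {1, 5, 7, 13, 17, 19, 23, 25, 29, 31, 35, 37, 41, 43, 47, 49, 53, 59, 61, 65}


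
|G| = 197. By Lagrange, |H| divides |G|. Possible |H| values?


Lagrange's theorem: |H| divides |G|
|G| = 197
Divisors of 197: 1, 197

Possible subgroup orders: {1, 197}


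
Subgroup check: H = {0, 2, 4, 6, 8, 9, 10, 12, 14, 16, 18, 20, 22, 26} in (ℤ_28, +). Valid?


Subgroup test for H = {0, 2, 4, 6, 8, 9, 10, 12, 14, 16, 18, 20, 22, 26} in (ℤ_28, +):
(1) 0 ∈ H? Yes
(2) Closure: for all a,b ∈ H, (a+b) mod 28 ∈ H? No  [counterexample: 2 + 9 = 11 ∉ H]
(3) Inverses: for all a ∈ H, -a mod 28 ∈ H? No

No, H is not a subgroup of ℤ_28


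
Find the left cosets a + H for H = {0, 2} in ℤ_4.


H = {0, 2}, |H| = 2
Number of cosets = |G|/|H| = 4/2 = 2
0 + H = {0, 2}
1 + H = {1, 3}

Cosets: 0+H={0,2}; 1+H={1,3}


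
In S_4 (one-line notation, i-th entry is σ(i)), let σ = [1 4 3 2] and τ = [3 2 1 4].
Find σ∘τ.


σ∘τ: apply τ first, then σ
1 →τ 3 →σ 3
2 →τ 2 →σ 4
3 →τ 1 →σ 1
4 →τ 4 →σ 2

σ∘τ = [3 4 1 2]


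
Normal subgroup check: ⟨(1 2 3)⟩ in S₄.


H = ⟨(1 2 3)⟩ in S₄
(1 4)(1 2 3)(1 4)⁻¹ = (4 2 3) ∉ ⟨(1 2 3)⟩

No, not a normal subgroup


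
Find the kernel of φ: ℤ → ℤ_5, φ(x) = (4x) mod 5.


Kernel = preimage of identity
ker(φ) = {x ∈ ℤ : 4x ≡ 0 (mod 5)}. gcd(4,5) = 1, so 4x ≡ 0 (mod 5) ⟺ x ≡ 0 (mod 5/1 = 5). Hence ker(φ) = 5ℤ

ker(φ) = 5ℤ


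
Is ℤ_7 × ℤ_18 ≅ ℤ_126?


Comparing ℤ_7 × ℤ_18 and ℤ_126:
gcd(7,18) = 1, so ℤ_7 × ℤ_18 ≅ ℤ_126 (CRT)

Yes, ℤ_7 × ℤ_18 ≅ ℤ_126


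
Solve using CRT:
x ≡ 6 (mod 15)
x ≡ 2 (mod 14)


m₁ = 15, m₂ = 14, gcd = 1, so CRT applies. M = m₁·m₂ = 210
Let M₁ = M/m₁ = 14, M₂ = M/m₂ = 15
Find y₁ ≡ M₁⁻¹ (mod m₁): 14⁻¹ ≡ 14 (mod 15)
Find y₂ ≡ M₂⁻¹ (mod m₂): 15⁻¹ ≡ 1 (mod 14)
x = a₁·M₁·y₁ + a₂·M₂·y₂ = 6·14·14 + 2·15·1 = 1206
Reduce mod 210: x ≡ 156
Check: 156 mod 15 = 6 ✓, 156 mod 14 = 2 ✓

x ≡ 156 (mod 210)


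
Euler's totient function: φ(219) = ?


Factor n: 219 = 3 × 73
φ(n) = n · ∏(1 - 1/p) over distinct primes p | n
φ(219) = 219 · (1 - 1/3) · (1 - 1/73) = 144

φ(219) = 144


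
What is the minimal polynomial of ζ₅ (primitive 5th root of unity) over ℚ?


ζ₅ is a root of Φ₅(x) = x⁴ + x³ + x² + x + 1, irreducible over ℚ

Minimal polynomial: x⁴ + x³ + x² + x + 1


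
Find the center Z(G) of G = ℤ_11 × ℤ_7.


Z(G) = {g ∈ G | gx = xg for all x ∈ G}
Direct product of abelian groups is abelian, so Z(G) = G

Z(ℤ_11 × ℤ_7) = ℤ_11 × ℤ_7


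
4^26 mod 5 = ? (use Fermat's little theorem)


Fermat's little theorem: if p is prime and gcd(a,p)=1, then a^(p-1) ≡ 1 (mod p)
p = 5 is prime, gcd(4,5) = 1
Reduce exponent: 26 mod 4 = 2
So 4^26 ≡ 4^2 (mod 5)
4^2 mod 5 = 1

4^26 ≡ 1 (mod 5)


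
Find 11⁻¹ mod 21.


Use the extended Euclidean algorithm to write 1 = 11·s + 21·t; then s mod 21 is the inverse.
Euclidean algorithm:
  11 = 0·21 + 11
  21 = 1·11 + 10
  11 = 1·10 + 1
  10 = 10·1 + 0
gcd(11,21) = 1
Back-substitution gives: 11·(2) + 21·(-1) = 1
So 11⁻¹ ≡ 2 ≡ 2 (mod 21)
Check: 11 × 2 = 22 ≡ 1 (mod 21) ✓

11⁻¹ ≡ 2 (mod 21)


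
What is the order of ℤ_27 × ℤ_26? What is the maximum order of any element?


|ℤ_27 × ℤ_26| = 27 × 26 = 702
Max element order = lcm(27,26) = 702
Cyclic? Yes (gcd=1)

|ℤ_27×ℤ_26| = 702, max element order = 702


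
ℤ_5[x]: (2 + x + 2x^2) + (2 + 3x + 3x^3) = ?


Add coefficients mod 5:
x^0: 2 + 2 = 4 (mod 5)
x^1: 1 + 3 = 4 (mod 5)
x^2: 2 + 0 = 2 (mod 5)
x^3: 0 + 3 = 3 (mod 5)
Result: 4 + 4x + 2x^2 + 3x^3

f + g = 4 + 4x + 2x^2 + 3x^3


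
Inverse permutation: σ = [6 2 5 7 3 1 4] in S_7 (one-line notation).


To find σ⁻¹, swap domain and range:
σ(1) = 6 → σ⁻¹(6) = 1
σ(2) = 2 → σ⁻¹(2) = 2
σ(3) = 5 → σ⁻¹(5) = 3
σ(4) = 7 → σ⁻¹(7) = 4
σ(5) = 3 → σ⁻¹(3) = 5
σ(6) = 1 → σ⁻¹(1) = 6
σ(7) = 4 → σ⁻¹(4) = 7

σ⁻¹ = [6 2 5 7 3 1 4]


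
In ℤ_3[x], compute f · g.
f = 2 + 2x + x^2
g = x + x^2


Expand and collect like terms; reduce coefficients mod 3:
x^0: 2·0 = 0 ≡ 0 (mod 3)
x^1: 2·1 + 2·0 = 2 ≡ 2 (mod 3)
x^2: 2·1 + 2·1 + 1·0 = 4 ≡ 1 (mod 3)
x^3: 2·1 + 1·1 = 3 ≡ 0 (mod 3)
x^4: 1·1 = 1 ≡ 1 (mod 3)
Result: 2x + x^2 + x^4

f · g = 2x + x^2 + x^4


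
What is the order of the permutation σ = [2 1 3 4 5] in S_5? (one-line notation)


Cycle decomposition: (1 2)
Cycle lengths: 2
Order = lcm(2) = 2

ord(σ) = 2


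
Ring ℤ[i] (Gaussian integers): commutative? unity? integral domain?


ℤ[i] is a commutative integral domain with unity 1 (in fact a Euclidean domain)
Commutative: Yes
Integral domain: Yes
Has unity: Yes

ℤ[i] (Gaussian integers): Commutative=Yes, Unity=Yes


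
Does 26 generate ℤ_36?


g generates ℤ_n iff gcd(g, n) = 1
gcd(26, 36) = 2
Since gcd = 2 ≠ 1, ⟨26⟩ has order 18 < 36, so 26 is not a generator.

No, 26 does not generate ℤ_36


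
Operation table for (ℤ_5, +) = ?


Elements: {0, 1, 2, 3, 4}
Operation: addition mod 5
Entry (a, b) = (a + b) mod 5

Cayley table:
  | 0 | 1 | 2 | 3 | 4
0 | 0 | 1 | 2 | 3 | 4
1 | 1 | 2 | 3 | 4 | 0
2 | 2 | 3 | 4 | 0 | 1
3 | 3 | 4 | 0 | 1 | 2
4 | 4 | 0 | 1 | 2 | 3


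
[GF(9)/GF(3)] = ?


GF(9) = GF(3^2), so the extension degree is 2

[GF(9)/GF(3)] = 2


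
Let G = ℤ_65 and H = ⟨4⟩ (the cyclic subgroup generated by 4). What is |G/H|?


|⟨4⟩| = n / gcd(4, 65) = 65 / 1 = 65
H is normal (ℤ_65 is abelian).
|G/H| = |G| / |H| = 65 / 65 = 1

|G/H| = 1


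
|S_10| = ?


|S_n| = n! (number of permutations of n symbols)
|S_10| = 10! = 3628800

|S_10| = 3628800


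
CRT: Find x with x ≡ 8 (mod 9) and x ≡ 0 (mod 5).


m₁ = 9, m₂ = 5, gcd = 1, so CRT applies. M = m₁·m₂ = 45
Let M₁ = M/m₁ = 5, M₂ = M/m₂ = 9
Find y₁ ≡ M₁⁻¹ (mod m₁): 5⁻¹ ≡ 2 (mod 9)
Find y₂ ≡ M₂⁻¹ (mod m₂): 9⁻¹ ≡ 4 (mod 5)
x = a₁·M₁·y₁ + a₂·M₂·y₂ = 8·5·2 + 0·9·4 = 80
Reduce mod 45: x ≡ 35
Check: 35 mod 9 = 8 ✓, 35 mod 5 = 0 ✓

x ≡ 35 (mod 45)


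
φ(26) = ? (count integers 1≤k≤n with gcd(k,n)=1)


φ(n) = count of k ∈ {1,...,n} with gcd(k,n)=1
Coprimes to 26: {1, 3, 5, 7, 9, 11, 15, 17, 19, 21, 23, 25}
Count: 12

φ(26) = 12


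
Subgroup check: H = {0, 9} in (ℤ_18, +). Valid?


Subgroup test for H = {0, 9} in (ℤ_18, +):
(1) 0 ∈ H? Yes
(2) Closure: for all a,b ∈ H, (a+b) mod 18 ∈ H? Yes
(3) Inverses: for all a ∈ H, -a mod 18 ∈ H? Yes

Yes, H is a subgroup of ℤ_18


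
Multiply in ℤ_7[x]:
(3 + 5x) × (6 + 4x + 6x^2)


Expand and collect like terms; reduce coefficients mod 7:
x^0: 3·6 = 18 ≡ 4 (mod 7)
x^1: 3·4 + 5·6 = 42 ≡ 0 (mod 7)
x^2: 3·6 + 5·4 = 38 ≡ 3 (mod 7)
x^3: 5·6 = 30 ≡ 2 (mod 7)
Result: 4 + 3x^2 + 2x^3

f · g = 4 + 3x^2 + 2x^3


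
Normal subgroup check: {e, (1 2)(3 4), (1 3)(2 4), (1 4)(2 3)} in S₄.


H = {e, (1 2)(3 4), (1 3)(2 4), (1 4)(2 3)} in S₄
This is the Klein four-group V₄; it is normal in S₄ (it is a union of conjugacy classes)

Yes, normal subgroup


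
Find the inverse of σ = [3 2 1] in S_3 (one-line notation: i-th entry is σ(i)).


To find σ⁻¹, swap domain and range:
σ(1) = 3 → σ⁻¹(3) = 1
σ(2) = 2 → σ⁻¹(2) = 2
σ(3) = 1 → σ⁻¹(1) = 3

σ⁻¹ = [3 2 1]


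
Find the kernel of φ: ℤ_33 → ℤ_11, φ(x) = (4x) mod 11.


Kernel = preimage of identity
ker(φ) = {x ∈ ℤ_33 : 4x ≡ 0 (mod 11)}. Since 11 | 33, φ is well-defined. The kernel is the cyclic subgroup ⟨11⟩ of ℤ_33 (order 3), i.e. {0, 11, 22}

ker(φ) = {0, 11, 22}


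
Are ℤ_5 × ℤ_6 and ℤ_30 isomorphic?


Comparing ℤ_5 × ℤ_6 and ℤ_30:
gcd(5,6) = 1, so ℤ_5 × ℤ_6 ≅ ℤ_30 (CRT)

Yes, ℤ_5 × ℤ_6 ≅ ℤ_30


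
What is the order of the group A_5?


|A_n| = n!/2 (even permutations)
|A_5| = 5!/2 = 120/2 = 60

|A_5| = 60


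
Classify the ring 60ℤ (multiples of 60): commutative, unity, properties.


60ℤ is a commutative ring under +,× but has no multiplicative identity (1 ∉ 60ℤ); it has no zero divisors, but without unity it is not an integral domain
Commutative: Yes
Integral domain: No
Has unity: No

60ℤ (multiples of 60): Commutative=Yes, Unity=No


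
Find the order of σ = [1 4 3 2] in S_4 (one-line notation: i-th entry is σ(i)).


Cycle decomposition: (2 4)
Cycle lengths: 2
Order = lcm(2) = 2

ord(σ) = 2


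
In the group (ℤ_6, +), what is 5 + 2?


Operation: addition mod 6
5 + 2 = (a + b) mod 6 with a = 5, b = 2

5 + 2 = 1


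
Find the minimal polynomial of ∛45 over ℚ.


∛45 satisfies x³ - 45 = 0, irreducible over ℚ (no rational root; 45 is not a perfect cube)

Minimal polynomial: x³ - 45


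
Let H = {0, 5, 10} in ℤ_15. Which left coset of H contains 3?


3 + H = {3 + h (mod 15) : h ∈ H}
3+0=3, 3+5=8, 3+10=13

3 + H = {3, 8, 13}


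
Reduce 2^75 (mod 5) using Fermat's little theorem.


Fermat's little theorem: if p is prime and gcd(a,p)=1, then a^(p-1) ≡ 1 (mod p)
p = 5 is prime, gcd(2,5) = 1
Reduce exponent: 75 mod 4 = 3
So 2^75 ≡ 2^3 (mod 5)
2^3 mod 5 = 3

2^75 ≡ 3 (mod 5)


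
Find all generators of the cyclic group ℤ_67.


g generates ℤ_n iff gcd(g,n) = 1
Prime factors of 67: 67
Generators are g ∈ {1,...,66} not divisible by any of these primes.
Generators: {1, 2, 3, 4, 5, 6, 7, 8, 9, 10, 11, 12, 13, 14, 15, 16, 17, 18, 19, 20, 21, 22, 23, 24, 25, 26, 27, 28, 29, 30, 31, 32, 33, 34, 35, 36, 37, 38, 39, 40, 41, 42, 43, 44, 45, 46, 47, 48, 49, 50, 51, 52, 53, 54, 55, 56, 57, 58, 59, 60, 61, 62, 63, 64, 65, 66}
Number of generators = φ(67) = 66

Generators of ℤ_67 = {1, 2, 3, 4, 5, 6, 7, 8, 9, 10, 11, 12, 13, 14, 15, 16, 17, 18, 19, 20, 21, 22, 23, 24, 25, 26, 27, 28, 29, 30, 31, 32, 33, 34, 35, 36, 37, 38, 39, 40, 41, 42, 43, 44, 45, 46, 47, 48, 49, 50, 51, 52, 53, 54, 55, 56, 57, 58, 59, 60, 61, 62, 63, 64, 65, 66}


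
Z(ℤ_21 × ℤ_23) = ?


Z(G) = {g ∈ G | gx = xg for all x ∈ G}
Direct product of abelian groups is abelian, so Z(G) = G

Z(ℤ_21 × ℤ_23) = ℤ_21 × ℤ_23


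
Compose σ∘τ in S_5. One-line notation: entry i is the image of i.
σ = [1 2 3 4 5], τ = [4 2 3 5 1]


σ∘τ: apply τ first, then σ
1 →τ 4 →σ 4
2 →τ 2 →σ 2
3 →τ 3 →σ 3
4 →τ 5 →σ 5
5 →τ 1 →σ 1

σ∘τ = [4 2 3 5 1]


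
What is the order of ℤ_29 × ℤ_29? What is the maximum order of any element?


|ℤ_29 × ℤ_29| = 29 × 29 = 841
Max element order = lcm(29,29) = 29
Cyclic? No (gcd=29)

|ℤ_29×ℤ_29| = 841, max element order = 29


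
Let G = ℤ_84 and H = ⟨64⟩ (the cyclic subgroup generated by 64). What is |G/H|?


|⟨64⟩| = n / gcd(64, 84) = 84 / 4 = 21
H is normal (ℤ_84 is abelian).
|G/H| = |G| / |H| = 84 / 21 = 4

|G/H| = 4


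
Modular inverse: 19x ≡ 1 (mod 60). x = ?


Use the extended Euclidean algorithm to write 1 = 19·s + 60·t; then s mod 60 is the inverse.
Euclidean algorithm:
  19 = 0·60 + 19
  60 = 3·19 + 3
  19 = 6·3 + 1
  3 = 3·1 + 0
gcd(19,60) = 1
Back-substitution gives: 19·(19) + 60·(-6) = 1
So 19⁻¹ ≡ 19 ≡ 19 (mod 60)
Check: 19 × 19 = 361 ≡ 1 (mod 60) ✓

19⁻¹ ≡ 19 (mod 60)


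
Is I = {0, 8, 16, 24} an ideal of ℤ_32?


Check ideal conditions for I = {0, 8, 16, 24} in ℤ_32:
(1) I is an additive subgroup? Yes
(2) For r ∈ ℤ_32 and a ∈ I: r·a ∈ I? Yes

Yes, I is an ideal of ℤ_32


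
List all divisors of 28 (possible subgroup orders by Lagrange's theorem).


Lagrange's theorem: |H| divides |G|
|G| = 28
Divisors of 28: 1, 2, 4, 7, 14, 28

Possible subgroup orders: {1, 2, 4, 7, 14, 28}


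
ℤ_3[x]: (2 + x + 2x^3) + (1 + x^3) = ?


Add coefficients mod 3:
x^0: 2 + 1 = 0 (mod 3)
x^1: 1 + 0 = 1 (mod 3)
x^2: 0 + 0 = 0 (mod 3)
x^3: 2 + 1 = 0 (mod 3)
Result: x

f + g = x


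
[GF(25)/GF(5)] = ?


GF(25) = GF(5^2), so the extension degree is 2

[GF(25)/GF(5)] = 2


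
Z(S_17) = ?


Z(G) = {g ∈ G | gx = xg for all x ∈ G}
S_n is non-abelian for n ≥ 3; Z(S_17) is trivial

Z(S_17) = {e}


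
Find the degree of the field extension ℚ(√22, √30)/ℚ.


[ℚ(√22,√30):ℚ] = [ℚ(√22,√30):ℚ(√22)]·[ℚ(√22):ℚ] = 2·2 = 4

[ℚ(√22, √30)/ℚ] = 4


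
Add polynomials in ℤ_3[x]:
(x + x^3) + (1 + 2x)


Add coefficients mod 3:
x^0: 0 + 1 = 1 (mod 3)
x^1: 1 + 2 = 0 (mod 3)
x^2: 0 + 0 = 0 (mod 3)
x^3: 1 + 0 = 1 (mod 3)
Result: 1 + x^3

f + g = 1 + x^3


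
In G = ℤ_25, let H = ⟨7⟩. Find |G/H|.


|⟨7⟩| = n / gcd(7, 25) = 25 / 1 = 25
H is normal (ℤ_25 is abelian).
|G/H| = |G| / |H| = 25 / 25 = 1

|G/H| = 1


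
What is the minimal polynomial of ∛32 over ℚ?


∛32 satisfies x³ - 32 = 0, irreducible over ℚ (no rational root; 32 is not a perfect cube)

Minimal polynomial: x³ - 32


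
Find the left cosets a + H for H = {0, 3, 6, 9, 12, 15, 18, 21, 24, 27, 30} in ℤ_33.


H = {0, 3, 6, 9, 12, 15, 18, 21, 24, 27, 30}, |H| = 11
Number of cosets = |G|/|H| = 33/11 = 3
0 + H = {0, 3, 6, 9, 12, 15, 18, 21, 24, 27, 30}
1 + H = {1, 4, 7, 10, 13, 16, 19, 22, 25, 28, 31}
2 + H = {2, 5, 8, 11, 14, 17, 20, 23, 26, 29, 32}

Cosets: 0+H={0,3,6,9,12,15,18,21,24,27,30}; 1+H={1,4,7,10,13,16,19,22,25,28,31}; 2+H={2,5,8,11,14,17,20,23,26,29,32}


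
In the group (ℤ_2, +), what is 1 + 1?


Operation: addition mod 2
1 + 1 = (a + b) mod 2 with a = 1, b = 1

1 + 1 = 0


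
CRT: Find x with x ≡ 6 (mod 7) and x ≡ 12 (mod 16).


m₁ = 7, m₂ = 16, gcd = 1, so CRT applies. M = m₁·m₂ = 112
Let M₁ = M/m₁ = 16, M₂ = M/m₂ = 7
Find y₁ ≡ M₁⁻¹ (mod m₁): 16⁻¹ ≡ 4 (mod 7)
Find y₂ ≡ M₂⁻¹ (mod m₂): 7⁻¹ ≡ 7 (mod 16)
x = a₁·M₁·y₁ + a₂·M₂·y₂ = 6·16·4 + 12·7·7 = 972
Reduce mod 112: x ≡ 76
Check: 76 mod 7 = 6 ✓, 76 mod 16 = 12 ✓

x ≡ 76 (mod 112)


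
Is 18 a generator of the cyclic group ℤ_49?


g generates ℤ_n iff gcd(g, n) = 1
gcd(18, 49) = 1
Since gcd = 1, 18 is a generator.

Yes, 18 generates ℤ_49


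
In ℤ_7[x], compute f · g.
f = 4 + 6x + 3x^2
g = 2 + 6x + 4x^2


Expand and collect like terms; reduce coefficients mod 7:
x^0: 4·2 = 8 ≡ 1 (mod 7)
x^1: 4·6 + 6·2 = 36 ≡ 1 (mod 7)
x^2: 4·4 + 6·6 + 3·2 = 58 ≡ 2 (mod 7)
x^3: 6·4 + 3·6 = 42 ≡ 0 (mod 7)
x^4: 3·4 = 12 ≡ 5 (mod 7)
Result: 1 + x + 2x^2 + 5x^4

f · g = 1 + x + 2x^2 + 5x^4


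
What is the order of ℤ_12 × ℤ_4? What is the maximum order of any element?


|ℤ_12 × ℤ_4| = 12 × 4 = 48
Max element order = lcm(12,4) = 12
Cyclic? No (gcd=4)

|ℤ_12×ℤ_4| = 48, max element order = 12


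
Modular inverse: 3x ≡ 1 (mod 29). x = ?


Use the extended Euclidean algorithm to write 1 = 3·s + 29·t; then s mod 29 is the inverse.
Euclidean algorithm:
  3 = 0·29 + 3
  29 = 9·3 + 2
  3 = 1·2 + 1
  2 = 2·1 + 0
gcd(3,29) = 1
Back-substitution gives: 3·(10) + 29·(-1) = 1
So 3⁻¹ ≡ 10 ≡ 10 (mod 29)
Check: 3 × 10 = 30 ≡ 1 (mod 29) ✓

3⁻¹ ≡ 10 (mod 29)


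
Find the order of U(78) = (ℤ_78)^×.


U(n) is the group of units mod n; |U(n)| = φ(n)
|U(78)| = φ(78) = 24

|U(78) = (ℤ_78)^×| = 24


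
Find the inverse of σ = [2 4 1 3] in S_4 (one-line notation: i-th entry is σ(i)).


To find σ⁻¹, swap domain and range:
σ(1) = 2 → σ⁻¹(2) = 1
σ(2) = 4 → σ⁻¹(4) = 2
σ(3) = 1 → σ⁻¹(1) = 3
σ(4) = 3 → σ⁻¹(3) = 4

σ⁻¹ = [3 1 4 2]


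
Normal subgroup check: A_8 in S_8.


H = A_8 in S_8
A_8 has index 2 in S_8, and every subgroup of index 2 is normal

Yes, normal subgroup


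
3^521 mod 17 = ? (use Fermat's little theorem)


Fermat's little theorem: if p is prime and gcd(a,p)=1, then a^(p-1) ≡ 1 (mod p)
p = 17 is prime, gcd(3,17) = 1
Reduce exponent: 521 mod 16 = 9
So 3^521 ≡ 3^9 (mod 17)
3^9 mod 17 = 14

3^521 ≡ 14 (mod 17)


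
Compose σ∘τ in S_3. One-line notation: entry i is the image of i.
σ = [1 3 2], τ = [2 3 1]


σ∘τ: apply τ first, then σ
1 →τ 2 →σ 3
2 →τ 3 →σ 2
3 →τ 1 →σ 1

σ∘τ = [3 2 1]


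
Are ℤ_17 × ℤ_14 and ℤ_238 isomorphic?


Comparing ℤ_17 × ℤ_14 and ℤ_238:
gcd(17,14) = 1, so ℤ_17 × ℤ_14 ≅ ℤ_238 (CRT)

Yes, ℤ_17 × ℤ_14 ≅ ℤ_238


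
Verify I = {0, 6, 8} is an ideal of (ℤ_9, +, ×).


Check ideal conditions for I = {0, 6, 8} in ℤ_9:
(1) I is an additive subgroup? No
(2) For r ∈ ℤ_9 and a ∈ I: r·a ∈ I? No  [counterexample: r=2, a=6, r·a mod 9 = 3 ∉ I]

No, I is not an ideal of ℤ_9


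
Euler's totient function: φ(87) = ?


Factor n: 87 = 3 × 29
φ(n) = n · ∏(1 - 1/p) over distinct primes p | n
φ(87) = 87 · (1 - 1/3) · (1 - 1/29) = 56

φ(87) = 56


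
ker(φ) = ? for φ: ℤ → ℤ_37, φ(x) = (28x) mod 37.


Kernel = preimage of identity
ker(φ) = {x ∈ ℤ : 28x ≡ 0 (mod 37)}. gcd(28,37) = 1, so 28x ≡ 0 (mod 37) ⟺ x ≡ 0 (mod 37/1 = 37). Hence ker(φ) = 37ℤ

ker(φ) = 37ℤ


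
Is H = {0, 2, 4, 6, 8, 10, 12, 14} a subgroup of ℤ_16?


Subgroup test for H = {0, 2, 4, 6, 8, 10, 12, 14} in (ℤ_16, +):
(1) 0 ∈ H? Yes
(2) Closure: for all a,b ∈ H, (a+b) mod 16 ∈ H? Yes
(3) Inverses: for all a ∈ H, -a mod 16 ∈ H? Yes

Yes, H is a subgroup of ℤ_16


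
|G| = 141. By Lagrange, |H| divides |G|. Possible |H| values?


Lagrange's theorem: |H| divides |G|
|G| = 141
Divisors of 141: 1, 3, 47, 141

Possible subgroup orders: {1, 3, 47, 141}


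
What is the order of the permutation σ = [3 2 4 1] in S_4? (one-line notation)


Cycle decomposition: (1 3 4)
Cycle lengths: 3
Order = lcm(3) = 3

ord(σ) = 3


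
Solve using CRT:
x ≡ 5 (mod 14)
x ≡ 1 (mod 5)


m₁ = 14, m₂ = 5, gcd = 1, so CRT applies. M = m₁·m₂ = 70
Let M₁ = M/m₁ = 5, M₂ = M/m₂ = 14
Find y₁ ≡ M₁⁻¹ (mod m₁): 5⁻¹ ≡ 3 (mod 14)
Find y₂ ≡ M₂⁻¹ (mod m₂): 14⁻¹ ≡ 4 (mod 5)
x = a₁·M₁·y₁ + a₂·M₂·y₂ = 5·5·3 + 1·14·4 = 131
Reduce mod 70: x ≡ 61
Check: 61 mod 14 = 5 ✓, 61 mod 5 = 1 ✓

x ≡ 61 (mod 70)


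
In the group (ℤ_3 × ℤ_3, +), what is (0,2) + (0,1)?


Operation: componentwise addition mod (3, 3)
(0,2) + (0,1) = ((a₁+b₁) mod 3, (a₂+b₂) mod 3) with a = (0,2), b = (0,1)

(0,2) + (0,1) = (0,0)


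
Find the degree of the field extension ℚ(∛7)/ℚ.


∛7 has minimal polynomial x³ - 7 (irreducible over ℚ since 7 is not a perfect cube)

[ℚ(∛7)/ℚ] = 3


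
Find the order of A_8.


|A_n| = n!/2 (even permutations)
|A_8| = 8!/2 = 40320/2 = 20160

|A_8| = 20160


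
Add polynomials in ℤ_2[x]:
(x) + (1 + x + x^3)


Add coefficients mod 2:
x^0: 0 + 1 = 1 (mod 2)
x^1: 1 + 1 = 0 (mod 2)
x^2: 0 + 0 = 0 (mod 2)
x^3: 0 + 1 = 1 (mod 2)
Result: 1 + x^3

f + g = 1 + x^3


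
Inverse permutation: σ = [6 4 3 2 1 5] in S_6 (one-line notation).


To find σ⁻¹, swap domain and range:
σ(1) = 6 → σ⁻¹(6) = 1
σ(2) = 4 → σ⁻¹(4) = 2
σ(3) = 3 → σ⁻¹(3) = 3
σ(4) = 2 → σ⁻¹(2) = 4
σ(5) = 1 → σ⁻¹(1) = 5
σ(6) = 5 → σ⁻¹(5) = 6

σ⁻¹ = [5 4 3 2 6 1]


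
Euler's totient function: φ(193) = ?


Factor n: 193 = 193
φ(n) = n · ∏(1 - 1/p) over distinct primes p | n
φ(193) = 193 · (1 - 1/193) = 192

φ(193) = 192


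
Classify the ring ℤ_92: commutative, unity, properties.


ℤ_92 is a commutative ring with unity 1; 92 = 2×46 is composite, so 2·46 ≡ 0 gives zero divisors (not an integral domain)
Commutative: Yes
Integral domain: No
Has unity: Yes

ℤ_92: Commutative=Yes, Unity=Yes


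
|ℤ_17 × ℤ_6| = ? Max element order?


|ℤ_17 × ℤ_6| = 17 × 6 = 102
Max element order = lcm(17,6) = 102
Cyclic? Yes (gcd=1)

|ℤ_17×ℤ_6| = 102, max element order = 102


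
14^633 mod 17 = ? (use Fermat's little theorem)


Fermat's little theorem: if p is prime and gcd(a,p)=1, then a^(p-1) ≡ 1 (mod p)
p = 17 is prime, gcd(14,17) = 1
Reduce exponent: 633 mod 16 = 9
So 14^633 ≡ 14^9 (mod 17)
14^9 mod 17 = 3

14^633 ≡ 3 (mod 17)


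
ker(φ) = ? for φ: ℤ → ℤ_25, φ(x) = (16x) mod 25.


Kernel = preimage of identity
ker(φ) = {x ∈ ℤ : 16x ≡ 0 (mod 25)}. gcd(16,25) = 1, so 16x ≡ 0 (mod 25) ⟺ x ≡ 0 (mod 25/1 = 25). Hence ker(φ) = 25ℤ

ker(φ) = 25ℤ


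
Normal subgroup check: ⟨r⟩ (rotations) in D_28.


H = ⟨r⟩ (rotations) in D_28
The rotation subgroup ⟨r⟩ has index 2 in D_28, so it is normal

Yes, normal subgroup


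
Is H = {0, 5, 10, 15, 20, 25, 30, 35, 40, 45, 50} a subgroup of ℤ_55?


Subgroup test for H = {0, 5, 10, 15, 20, 25, 30, 35, 40, 45, 50} in (ℤ_55, +):
(1) 0 ∈ H? Yes
(2) Closure: for all a,b ∈ H, (a+b) mod 55 ∈ H? Yes
(3) Inverses: for all a ∈ H, -a mod 55 ∈ H? Yes

Yes, H is a subgroup of ℤ_55


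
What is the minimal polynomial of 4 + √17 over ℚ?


Let α = 4 + √17. Then α - 4 = √17, so (α - 4)² = 17, giving α² - 8α - 1 = 0. Degree 2 and α ∉ ℚ, so this is the minimal polynomial.

Minimal polynomial: x² - 8x - 1


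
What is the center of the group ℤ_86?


Z(G) = {g ∈ G | gx = xg for all x ∈ G}
ℤ_86 is abelian, so Z(G) = G

Z(ℤ_86) = ℤ_86


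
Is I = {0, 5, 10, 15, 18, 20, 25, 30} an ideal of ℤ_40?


Check ideal conditions for I = {0, 5, 10, 15, 18, 20, 25, 30} in ℤ_40:
(1) I is an additive subgroup? No
(2) For r ∈ ℤ_40 and a ∈ I: r·a ∈ I? No  [counterexample: r=2, a=18, r·a mod 40 = 36 ∉ I]

No, I is not an ideal of ℤ_40


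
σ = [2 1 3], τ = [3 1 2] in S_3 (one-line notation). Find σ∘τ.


σ∘τ: apply τ first, then σ
1 →τ 3 →σ 3
2 →τ 1 →σ 2
3 →τ 2 →σ 1

σ∘τ = [3 2 1]


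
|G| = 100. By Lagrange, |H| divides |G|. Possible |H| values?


Lagrange's theorem: |H| divides |G|
|G| = 100
Divisors of 100: 1, 2, 4, 5, 10, 20, 25, 50, 100

Possible subgroup orders: {1, 2, 4, 5, 10, 20, 25, 50, 100}


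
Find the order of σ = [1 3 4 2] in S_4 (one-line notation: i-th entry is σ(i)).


Cycle decomposition: (2 3 4)
Cycle lengths: 3
Order = lcm(3) = 3

ord(σ) = 3


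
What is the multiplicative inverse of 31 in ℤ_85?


Use the extended Euclidean algorithm to write 1 = 31·s + 85·t; then s mod 85 is the inverse.
Euclidean algorithm:
  31 = 0·85 + 31
  85 = 2·31 + 23
  31 = 1·23 + 8
  23 = 2·8 + 7
  8 = 1·7 + 1
  7 = 7·1 + 0
gcd(31,85) = 1
Back-substitution gives: 31·(11) + 85·(-4) = 1
So 31⁻¹ ≡ 11 ≡ 11 (mod 85)
Check: 31 × 11 = 341 ≡ 1 (mod 85) ✓

31⁻¹ ≡ 11 (mod 85)


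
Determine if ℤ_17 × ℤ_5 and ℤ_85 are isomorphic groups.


Comparing ℤ_17 × ℤ_5 and ℤ_85:
gcd(17,5) = 1, so ℤ_17 × ℤ_5 ≅ ℤ_85 (CRT)

Yes, ℤ_17 × ℤ_5 ≅ ℤ_85


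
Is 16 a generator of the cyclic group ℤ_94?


g generates ℤ_n iff gcd(g, n) = 1
gcd(16, 94) = 2
Since gcd = 2 ≠ 1, ⟨16⟩ has order 47 < 94, so 16 is not a generator.

No, 16 does not generate ℤ_94


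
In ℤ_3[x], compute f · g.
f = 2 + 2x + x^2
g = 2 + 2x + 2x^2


Expand and collect like terms; reduce coefficients mod 3:
x^0: 2·2 = 4 ≡ 1 (mod 3)
x^1: 2·2 + 2·2 = 8 ≡ 2 (mod 3)
x^2: 2·2 + 2·2 + 1·2 = 10 ≡ 1 (mod 3)
x^3: 2·2 + 1·2 = 6 ≡ 0 (mod 3)
x^4: 1·2 = 2 ≡ 2 (mod 3)
Result: 1 + 2x + x^2 + 2x^4

f · g = 1 + 2x + x^2 + 2x^4


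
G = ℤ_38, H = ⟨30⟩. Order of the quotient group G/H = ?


|⟨30⟩| = n / gcd(30, 38) = 38 / 2 = 19
H is normal (ℤ_38 is abelian).
|G/H| = |G| / |H| = 38 / 19 = 2

|G/H| = 2


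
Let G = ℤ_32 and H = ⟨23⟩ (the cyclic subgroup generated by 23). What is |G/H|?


|⟨23⟩| = n / gcd(23, 32) = 32 / 1 = 32
H is normal (ℤ_32 is abelian).
|G/H| = |G| / |H| = 32 / 32 = 1

|G/H| = 1


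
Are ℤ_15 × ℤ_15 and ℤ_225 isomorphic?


Comparing ℤ_15 × ℤ_15 and ℤ_225:
gcd(15,15) = 15 ≠ 1. Max element order in ℤ_15×ℤ_15 is lcm(15,15) = 15 < 225, so it has no element of order 225

No, ℤ_15 × ℤ_15 ≇ ℤ_225


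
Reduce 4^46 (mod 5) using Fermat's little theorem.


Fermat's little theorem: if p is prime and gcd(a,p)=1, then a^(p-1) ≡ 1 (mod p)
p = 5 is prime, gcd(4,5) = 1
Reduce exponent: 46 mod 4 = 2
So 4^46 ≡ 4^2 (mod 5)
4^2 mod 5 = 1

4^46 ≡ 1 (mod 5)


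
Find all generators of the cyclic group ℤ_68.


g generates ℤ_n iff gcd(g,n) = 1
Prime factors of 68: 2, 17
Generators are g ∈ {1,...,67} not divisible by any of these primes.
Generators: {1, 3, 5, 7, 9, 11, 13, 15, 19, 21, 23, 25, 27, 29, 31, 33, 35, 37, 39, 41, 43, 45, 47, 49, 53, 55, 57, 59, 61, 63, 65, 67}
Number of generators = φ(68) = 32

Generators of ℤ_68 = {1, 3, 5, 7, 9, 11, 13, 15, 19, 21, 23, 25, 27, 29, 31, 33, 35, 37, 39, 41, 43, 45, 47, 49, 53, 55, 57, 59, 61, 63, 65, 67}


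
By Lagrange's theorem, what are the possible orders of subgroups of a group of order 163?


Lagrange's theorem: |H| divides |G|
|G| = 163
Divisors of 163: 1, 163

Possible subgroup orders: {1, 163}


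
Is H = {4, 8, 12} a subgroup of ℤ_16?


Subgroup test for H = {4, 8, 12} in (ℤ_16, +):
(1) 0 ∈ H? No
(2) Closure: for all a,b ∈ H, (a+b) mod 16 ∈ H? No  [counterexample: 4 + 12 = 0 ∉ H]
(3) Inverses: for all a ∈ H, -a mod 16 ∈ H? Yes

No, H is not a subgroup of ℤ_16


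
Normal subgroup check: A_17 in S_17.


H = A_17 in S_17
A_17 has index 2 in S_17, and every subgroup of index 2 is normal

Yes, normal subgroup


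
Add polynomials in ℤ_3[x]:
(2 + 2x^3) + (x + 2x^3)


Add coefficients mod 3:
x^0: 2 + 0 = 2 (mod 3)
x^1: 0 + 1 = 1 (mod 3)
x^2: 0 + 0 = 0 (mod 3)
x^3: 2 + 2 = 1 (mod 3)
Result: 2 + x + x^3

f + g = 2 + x + x^3


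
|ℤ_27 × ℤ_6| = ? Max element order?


|ℤ_27 × ℤ_6| = 27 × 6 = 162
Max element order = lcm(27,6) = 54
Cyclic? No (gcd=3)

|ℤ_27×ℤ_6| = 162, max element order = 54


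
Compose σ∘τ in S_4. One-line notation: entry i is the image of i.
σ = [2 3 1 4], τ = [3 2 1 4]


σ∘τ: apply τ first, then σ
1 →τ 3 →σ 1
2 →τ 2 →σ 3
3 →τ 1 →σ 2
4 →τ 4 →σ 4

σ∘τ = [1 3 2 4]


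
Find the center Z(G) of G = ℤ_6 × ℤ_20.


Z(G) = {g ∈ G | gx = xg for all x ∈ G}
Direct product of abelian groups is abelian, so Z(G) = G

Z(ℤ_6 × ℤ_20) = ℤ_6 × ℤ_20


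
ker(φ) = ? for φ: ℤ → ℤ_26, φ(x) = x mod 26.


Kernel = preimage of identity
ker(φ) = {x ∈ ℤ : x ≡ 0 (mod 26)} = 26ℤ = {0, ±26, ±52, ...}

ker(φ) = 26ℤ


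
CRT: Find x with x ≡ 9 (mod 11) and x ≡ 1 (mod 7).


m₁ = 11, m₂ = 7, gcd = 1, so CRT applies. M = m₁·m₂ = 77
Let M₁ = M/m₁ = 7, M₂ = M/m₂ = 11
Find y₁ ≡ M₁⁻¹ (mod m₁): 7⁻¹ ≡ 8 (mod 11)
Find y₂ ≡ M₂⁻¹ (mod m₂): 11⁻¹ ≡ 2 (mod 7)
x = a₁·M₁·y₁ + a₂·M₂·y₂ = 9·7·8 + 1·11·2 = 526
Reduce mod 77: x ≡ 64
Check: 64 mod 11 = 9 ✓, 64 mod 7 = 1 ✓

x ≡ 64 (mod 77)


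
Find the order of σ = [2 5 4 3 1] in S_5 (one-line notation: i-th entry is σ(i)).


Cycle decomposition: (1 2 5) (3 4)
Cycle lengths: 3, 2
Order = lcm(3, 2) = 6

ord(σ) = 6


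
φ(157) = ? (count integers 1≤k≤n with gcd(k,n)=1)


Factor n: 157 = 157
φ(n) = n · ∏(1 - 1/p) over distinct primes p | n
φ(157) = 157 · (1 - 1/157) = 156

φ(157) = 156


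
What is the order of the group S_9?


|S_n| = n! (number of permutations of n symbols)
|S_9| = 9! = 362880

|S_9| = 362880


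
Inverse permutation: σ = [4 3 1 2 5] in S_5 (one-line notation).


To find σ⁻¹, swap domain and range:
σ(1) = 4 → σ⁻¹(4) = 1
σ(2) = 3 → σ⁻¹(3) = 2
σ(3) = 1 → σ⁻¹(1) = 3
σ(4) = 2 → σ⁻¹(2) = 4
σ(5) = 5 → σ⁻¹(5) = 5

σ⁻¹ = [3 4 2 1 5]


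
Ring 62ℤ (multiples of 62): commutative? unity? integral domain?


62ℤ is a commutative ring under +,× but has no multiplicative identity (1 ∉ 62ℤ); it has no zero divisors, but without unity it is not an integral domain
Commutative: Yes
Integral domain: No
Has unity: No

62ℤ (multiples of 62): Commutative=Yes, Unity=No


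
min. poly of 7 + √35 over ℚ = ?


Let α = 7 + √35. Then α - 7 = √35, so (α - 7)² = 35, giving α² - 14α + 14 = 0. Degree 2 and α ∉ ℚ, so this is the minimal polynomial.

Minimal polynomial: x² - 14x + 14


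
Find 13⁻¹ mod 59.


Use the extended Euclidean algorithm to write 1 = 13·s + 59·t; then s mod 59 is the inverse.
Euclidean algorithm:
  13 = 0·59 + 13
  59 = 4·13 + 7
  13 = 1·7 + 6
  7 = 1·6 + 1
  6 = 6·1 + 0
gcd(13,59) = 1
Back-substitution gives: 13·(-9) + 59·(2) = 1
So 13⁻¹ ≡ -9 ≡ 50 (mod 59)
Check: 13 × 50 = 650 ≡ 1 (mod 59) ✓

13⁻¹ ≡ 50 (mod 59)


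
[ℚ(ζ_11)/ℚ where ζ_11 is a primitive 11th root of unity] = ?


[ℚ(ζ_n):ℚ] = deg Φ_n(x) = φ(n). Here φ(11) = 10

[ℚ(ζ_11)/ℚ where ζ_11 is a primitive 11th root of unity] = 10


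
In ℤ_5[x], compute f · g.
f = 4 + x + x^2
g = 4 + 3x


Expand and collect like terms; reduce coefficients mod 5:
x^0: 4·4 = 16 ≡ 1 (mod 5)
x^1: 4·3 + 1·4 = 16 ≡ 1 (mod 5)
x^2: 1·3 + 1·4 = 7 ≡ 2 (mod 5)
x^3: 1·3 = 3 ≡ 3 (mod 5)
Result: 1 + x + 2x^2 + 3x^3

f · g = 1 + x + 2x^2 + 3x^3


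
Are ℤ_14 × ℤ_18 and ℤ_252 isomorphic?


Comparing ℤ_14 × ℤ_18 and ℤ_252:
gcd(14,18) = 2 ≠ 1. Max element order in ℤ_14×ℤ_18 is lcm(14,18) = 126 < 252, so it has no element of order 252

No, ℤ_14 × ℤ_18 ≇ ℤ_252


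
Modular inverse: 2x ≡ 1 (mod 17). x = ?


Use the extended Euclidean algorithm to write 1 = 2·s + 17·t; then s mod 17 is the inverse.
Euclidean algorithm:
  2 = 0·17 + 2
  17 = 8·2 + 1
  2 = 2·1 + 0
gcd(2,17) = 1
Back-substitution gives: 2·(-8) + 17·(1) = 1
So 2⁻¹ ≡ -8 ≡ 9 (mod 17)
Check: 2 × 9 = 18 ≡ 1 (mod 17) ✓

2⁻¹ ≡ 9 (mod 17)


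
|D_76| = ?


|D_n| = 2n (n rotations and n reflections)
|D_76| = 2×76 = 152

|D_76| = 152


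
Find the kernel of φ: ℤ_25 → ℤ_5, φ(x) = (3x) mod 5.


Kernel = preimage of identity
ker(φ) = {x ∈ ℤ_25 : 3x ≡ 0 (mod 5)}. Since 5 | 25, φ is well-defined. The kernel is the cyclic subgroup ⟨5⟩ of ℤ_25 (order 5), i.e. {0, 5, 10, 15, 20}

ker(φ) = {0, 5, 10, 15, 20}


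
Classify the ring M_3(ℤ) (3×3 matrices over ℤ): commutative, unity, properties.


Matrix multiplication is non-commutative for n ≥ 2; the identity matrix I is the unity; singular matrices give zero divisors, so not an integral domain
Commutative: No
Integral domain: No
Has unity: Yes

M_3(ℤ) (3×3 matrices over ℤ): Commutative=No, Unity=Yes


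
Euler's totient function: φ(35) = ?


Factor n: 35 = 5 × 7
φ(n) = n · ∏(1 - 1/p) over distinct primes p | n
φ(35) = 35 · (1 - 1/5) · (1 - 1/7) = 24

φ(35) = 24


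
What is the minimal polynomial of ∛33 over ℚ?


∛33 satisfies x³ - 33 = 0, irreducible over ℚ (no rational root; 33 is not a perfect cube)

Minimal polynomial: x³ - 33
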